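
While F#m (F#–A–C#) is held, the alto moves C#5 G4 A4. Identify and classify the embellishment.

G4 is an appoggiatura.

The harmony at that moment is F# minor triad (F#, A, C#); G4 is not a chord tone.
It is approached by leap down from C#5 and left by step up to A4.
Leap in, step out — an appoggiatura.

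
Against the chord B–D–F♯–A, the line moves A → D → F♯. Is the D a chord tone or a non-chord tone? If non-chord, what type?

Chord tone (the third of B minor seventh chord).

B minor seventh chord contains B, D, F♯, A; D is the third, so it is a chord tone.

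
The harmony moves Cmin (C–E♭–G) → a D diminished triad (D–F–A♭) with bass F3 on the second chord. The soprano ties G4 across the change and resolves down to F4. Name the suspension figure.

9–8 suspension.

At the second chord the bass is F3. The suspended G4 lies a ninth above the bass; after resolving down by step to F4, the interval above the bass becomes an octave.
Suspension figures are named by those two intervals: 9–8.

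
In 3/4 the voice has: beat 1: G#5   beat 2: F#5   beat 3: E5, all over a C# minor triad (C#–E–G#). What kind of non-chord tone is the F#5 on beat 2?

Passing tone.

The harmony at that moment is C# minor triad (C#, E, G#); F#5 is not a chord tone.
It is approached by step down from G#5 and left by step down to E5.
Step in, step out in the same direction — a passing tone.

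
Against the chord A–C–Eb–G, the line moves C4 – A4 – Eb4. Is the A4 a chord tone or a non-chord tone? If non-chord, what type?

Chord tone (the root of A half-diminished seventh chord).

A half-diminished seventh chord contains A, C, Eb, G; A is the root, so it is a chord tone.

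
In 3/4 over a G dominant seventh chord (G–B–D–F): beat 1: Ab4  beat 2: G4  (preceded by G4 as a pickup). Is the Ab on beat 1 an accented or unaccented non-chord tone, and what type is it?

Accented neighbor tone.

The harmony at that moment is G dominant seventh chord (G, B, D, F); Ab4 is not a chord tone.
It is approached by step up from G4 and left by step down to G4.
Step away and step back to the same note — a neighbor tone (upper neighbor).
It falls on the downbeat, so it is accented.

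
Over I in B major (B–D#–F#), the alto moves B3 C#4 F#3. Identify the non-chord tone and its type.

C#4 is an escape tone.

The harmony at that moment is B major triad (B, D#, F#); C#4 is not a chord tone.
It is approached by step up from B3 and left by leap down to F#3.
Step in, leap out — an escape tone.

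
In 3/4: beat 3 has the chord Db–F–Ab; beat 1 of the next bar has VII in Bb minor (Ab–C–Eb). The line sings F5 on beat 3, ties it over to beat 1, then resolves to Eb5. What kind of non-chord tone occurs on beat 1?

The harmony at that moment is Ab major triad (Ab, C, Eb); F5 is not a chord tone.
It is held over (the same pitch as the preceding F5) and left by step down to Eb5.
Held over from the previous chord and resolving down by step — a suspension.

Suspension.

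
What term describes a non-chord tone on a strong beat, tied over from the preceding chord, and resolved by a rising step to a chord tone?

Retardation.

Approach: by preparation — the pitch is first a chord tone, then held (tied or repeated) while the harmony changes under it. Departure: up by step. Metric position: strong.
A prepared dissonance that resolves upward by step — a retardation. (The same figure resolving downward would be a suspension.)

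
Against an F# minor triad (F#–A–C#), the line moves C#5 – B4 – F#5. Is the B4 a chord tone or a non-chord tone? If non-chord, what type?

The harmony at that moment is F# minor triad (F#, A, C#); B4 is not a chord tone.
It is approached by step down from C#5 and left by leap up to F#5.
Step in, leap out — an escape tone.

Non-chord tone — an escape tone.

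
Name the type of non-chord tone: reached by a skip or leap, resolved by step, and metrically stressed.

Appoggiatura.

Approach: by leap. Departure: by step. Metric position: strong.
Leap in, step out, in a metrically strong position — an appoggiatura. (It is the mirror image of the escape tone, which steps in and leaps out from a weak position.)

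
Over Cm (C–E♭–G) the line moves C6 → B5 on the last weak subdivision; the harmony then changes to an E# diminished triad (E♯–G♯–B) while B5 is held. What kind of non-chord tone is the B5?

B5 is an anticipation.

The harmony at that moment is C minor triad (C, E♭, G); B5 is not a chord tone.
It is approached by step down from C6 and then sustained as the same pitch into the next harmony.
Arriving early and becoming a chord tone when the harmony changes — an anticipation.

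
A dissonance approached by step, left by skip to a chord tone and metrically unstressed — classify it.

Approach: by step. Departure: by leap. Metric position: weak.
Step in, leap out, from a weak position — an escape tone (échappée). (It is the mirror image of the appoggiatura, which leaps in and steps out on a strong beat.)

Escape tone.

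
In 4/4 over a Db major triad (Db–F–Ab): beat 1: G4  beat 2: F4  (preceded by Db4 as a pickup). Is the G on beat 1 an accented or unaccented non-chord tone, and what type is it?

Accented appoggiatura.

The harmony at that moment is Db major triad (Db, F, Ab); G4 is not a chord tone.
It is approached by leap up from Db4 and left by step down to F4.
Leap in, step out — an appoggiatura.
It falls on the downbeat, so it is accented.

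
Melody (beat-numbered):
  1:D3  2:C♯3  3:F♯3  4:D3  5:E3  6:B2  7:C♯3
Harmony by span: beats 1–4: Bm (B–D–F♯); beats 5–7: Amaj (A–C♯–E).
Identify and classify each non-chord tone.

The harmony at that moment is B minor triad (B, D, F♯); C♯3 is not a chord tone.
It is approached by step down from D3 and left by leap up to F♯3.
Step in, leap out — an escape tone.
The harmony at that moment is A major triad (A, C♯, E); B2 is not a chord tone.
It is approached by leap down from E3 and left by step up to C♯3.
Leap in, step out — an appoggiatura.

C♯3 (beat 2) — escape tone; B2 (beat 6) — appoggiatura.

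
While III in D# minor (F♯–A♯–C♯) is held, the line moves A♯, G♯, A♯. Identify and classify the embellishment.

The harmony at that moment is F♯ major triad (F♯, A♯, C♯); G♯ is not a chord tone.
It is approached by step down from A♯ and left by step up to A♯.
Step away and step back to the same note — a neighbor tone (lower neighbor).

G♯ is a neighbor tone.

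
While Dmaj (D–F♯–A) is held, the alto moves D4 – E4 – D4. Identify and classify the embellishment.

E4 is a neighbor tone.

The harmony at that moment is D major triad (D, F♯, A); E4 is not a chord tone.
It is approached by step up from D4 and left by step down to D4.
Step away and step back to the same note — a neighbor tone (upper neighbor).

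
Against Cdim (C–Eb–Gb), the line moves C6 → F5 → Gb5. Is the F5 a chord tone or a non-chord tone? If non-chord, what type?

Non-chord tone — an appoggiatura.

The harmony at that moment is C diminished triad (C, Eb, Gb); F5 is not a chord tone.
It is approached by leap down from C6 and left by step up to Gb5.
Leap in, step out — an appoggiatura.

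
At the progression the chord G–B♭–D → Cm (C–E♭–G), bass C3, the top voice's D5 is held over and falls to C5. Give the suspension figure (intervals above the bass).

At the second chord the bass is C3. The suspended D5 lies a ninth above the bass; after resolving down by step to C5, the interval above the bass becomes an octave.
Suspension figures are named by those two intervals: 9–8.

9–8 suspension.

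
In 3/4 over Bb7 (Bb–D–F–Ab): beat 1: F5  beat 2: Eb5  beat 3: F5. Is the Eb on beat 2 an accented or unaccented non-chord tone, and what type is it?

The harmony at that moment is Bb dominant seventh chord (Bb, D, F, Ab); Eb5 is not a chord tone.
It is approached by step down from F5 and left by step up to F5.
Step away and step back to the same note — a neighbor tone (lower neighbor).
It falls on a weak beat, so it is unaccented.

Unaccented neighbor tone.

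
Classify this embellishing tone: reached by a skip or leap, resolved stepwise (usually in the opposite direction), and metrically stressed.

Appoggiatura.

Approach: by leap. Departure: by step. Metric position: strong.
Leap in, step out, in a metrically strong position — an appoggiatura. (It is the mirror image of the escape tone, which steps in and leaps out from a weak position.)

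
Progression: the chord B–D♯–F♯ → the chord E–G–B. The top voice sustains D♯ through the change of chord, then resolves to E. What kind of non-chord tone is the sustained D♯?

D♯ is a retardation.

The harmony at that moment is E minor triad (E, G, B); D♯ is not a chord tone.
It is held over (the same pitch as the preceding D♯) and left by step up to E.
Held over from the previous chord and resolving up by step — a retardation.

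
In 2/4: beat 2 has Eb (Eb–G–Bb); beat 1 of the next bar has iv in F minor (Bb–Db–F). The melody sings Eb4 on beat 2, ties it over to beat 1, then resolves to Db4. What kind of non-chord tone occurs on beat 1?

Suspension.

The harmony at that moment is Bb minor triad (Bb, Db, F); Eb4 is not a chord tone.
It is held over (the same pitch as the preceding Eb4) and left by step down to Db4.
Held over from the previous chord and resolving down by step — a suspension.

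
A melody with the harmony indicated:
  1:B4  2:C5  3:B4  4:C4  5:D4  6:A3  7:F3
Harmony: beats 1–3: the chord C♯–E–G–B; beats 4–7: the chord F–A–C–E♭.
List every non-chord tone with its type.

The harmony at that moment is C♯ half-diminished seventh chord (C♯, E, G, B); C5 is not a chord tone.
It is approached by step up from B4 and left by step down to B4.
Step away and step back to the same note — a neighbor tone (upper neighbor).
The harmony at that moment is F dominant seventh chord (F, A, C, E♭); D4 is not a chord tone.
It is approached by step up from C4 and left by leap down to A3.
Step in, leap out — an escape tone.

C5 (beat 2) — neighbor tone; D4 (beat 5) — escape tone.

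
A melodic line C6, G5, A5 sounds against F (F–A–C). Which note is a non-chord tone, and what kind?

The harmony at that moment is F major triad (F, A, C); G5 is not a chord tone.
It is approached by leap down from C6 and left by step up to A5.
Leap in, step out — an appoggiatura.

G5 is an appoggiatura.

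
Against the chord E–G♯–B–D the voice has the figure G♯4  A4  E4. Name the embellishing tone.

A4 is an escape tone.

The harmony at that moment is E dominant seventh chord (E, G♯, B, D); A4 is not a chord tone.
It is approached by step up from G♯4 and left by leap down to E4.
Step in, leap out — an escape tone.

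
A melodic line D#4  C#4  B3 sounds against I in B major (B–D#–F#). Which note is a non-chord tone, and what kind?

C#4 is a passing tone.

The harmony at that moment is B major triad (B, D#, F#); C#4 is not a chord tone.
It is approached by step down from D#4 and left by step down to B3.
Step in, step out in the same direction — a passing tone.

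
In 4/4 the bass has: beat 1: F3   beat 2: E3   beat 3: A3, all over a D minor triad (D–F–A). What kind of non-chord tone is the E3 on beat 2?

The harmony at that moment is D minor triad (D, F, A); E3 is not a chord tone.
It is approached by step down from F3 and left by leap up to A3.
Step in, leap out, on a weak beat — an escape tone.

Escape tone.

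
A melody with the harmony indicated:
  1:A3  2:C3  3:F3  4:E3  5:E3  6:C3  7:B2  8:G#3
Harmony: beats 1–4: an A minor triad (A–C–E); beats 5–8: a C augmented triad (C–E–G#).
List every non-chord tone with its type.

F3 (beat 3) — appoggiatura; B2 (beat 7) — escape tone.

The harmony at that moment is A minor triad (A, C, E); F3 is not a chord tone.
It is approached by leap up from C3 and left by step down to E3.
Leap in, step out — an appoggiatura.
The harmony at that moment is C augmented triad (C, E, G#); B2 is not a chord tone.
It is approached by step down from C3 and left by leap up to G#3.
Step in, leap out — an escape tone.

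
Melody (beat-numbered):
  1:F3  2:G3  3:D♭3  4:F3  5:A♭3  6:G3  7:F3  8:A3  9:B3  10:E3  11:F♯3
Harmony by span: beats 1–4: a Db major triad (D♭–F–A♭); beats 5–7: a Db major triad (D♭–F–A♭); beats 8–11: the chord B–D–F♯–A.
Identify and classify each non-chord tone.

G3 (beat 2) — escape tone; G3 (beat 6) — passing tone; E3 (beat 10) — appoggiatura.

The harmony at that moment is D♭ major triad (D♭, F, A♭); G3 is not a chord tone.
It is approached by step up from F3 and left by leap down to D♭3.
Step in, leap out — an escape tone.
The harmony at that moment is D♭ major triad (D♭, F, A♭); G3 is not a chord tone.
It is approached by step down from A♭3 and left by step down to F3.
Step in, step out in the same direction — a passing tone.
The harmony at that moment is B minor seventh chord (B, D, F♯, A); E3 is not a chord tone.
It is approached by leap down from B3 and left by step up to F♯3.
Leap in, step out — an appoggiatura.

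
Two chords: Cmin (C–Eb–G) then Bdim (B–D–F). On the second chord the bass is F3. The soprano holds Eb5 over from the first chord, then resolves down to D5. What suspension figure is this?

7–6 suspension.

At the second chord the bass is F3. The suspended Eb5 lies a seventh above the bass; after resolving down by step to D5, the interval above the bass becomes a sixth.
Suspension figures are named by those two intervals: 7–6.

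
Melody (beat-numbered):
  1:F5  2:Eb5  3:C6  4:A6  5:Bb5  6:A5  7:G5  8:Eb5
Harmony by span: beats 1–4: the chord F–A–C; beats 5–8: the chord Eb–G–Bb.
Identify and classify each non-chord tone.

The harmony at that moment is F major triad (F, A, C); Eb5 is not a chord tone.
It is approached by step down from F5 and left by leap up to C6.
Step in, leap out — an escape tone.
The harmony at that moment is Eb major triad (Eb, G, Bb); A5 is not a chord tone.
It is approached by step down from Bb5 and left by step down to G5.
Step in, step out in the same direction — a passing tone.

Eb5 (beat 2) — escape tone; A5 (beat 6) — passing tone.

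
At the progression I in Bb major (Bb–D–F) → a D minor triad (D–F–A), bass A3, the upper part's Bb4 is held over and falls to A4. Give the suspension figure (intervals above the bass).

At the second chord the bass is A3. The suspended Bb4 lies a ninth above the bass; after resolving down by step to A4, the interval above the bass becomes an octave.
Suspension figures are named by those two intervals: 9–8.

9–8 suspension.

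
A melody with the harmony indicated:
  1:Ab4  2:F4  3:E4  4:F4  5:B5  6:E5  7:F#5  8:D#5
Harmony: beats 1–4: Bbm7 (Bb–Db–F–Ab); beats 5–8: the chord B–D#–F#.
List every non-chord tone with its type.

The harmony at that moment is Bb minor seventh chord (Bb, Db, F, Ab); E4 is not a chord tone.
It is approached by step down from F4 and left by step up to F4.
Step away and step back to the same note — a neighbor tone (lower neighbor).
The harmony at that moment is B major triad (B, D#, F#); E5 is not a chord tone.
It is approached by leap down from B5 and left by step up to F#5.
Leap in, step out — an appoggiatura.

E4 (beat 3) — neighbor tone; E5 (beat 6) — appoggiatura.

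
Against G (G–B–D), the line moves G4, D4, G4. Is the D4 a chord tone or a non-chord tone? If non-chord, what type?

G major triad contains G, B, D; D is the fifth, so it is a chord tone.

Chord tone (the fifth of G major triad).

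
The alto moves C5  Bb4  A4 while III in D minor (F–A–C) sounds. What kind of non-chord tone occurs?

The harmony at that moment is F major triad (F, A, C); Bb4 is not a chord tone.
It is approached by step down from C5 and left by step down to A4.
Step in, step out in the same direction — a passing tone.

Bb4 is a passing tone.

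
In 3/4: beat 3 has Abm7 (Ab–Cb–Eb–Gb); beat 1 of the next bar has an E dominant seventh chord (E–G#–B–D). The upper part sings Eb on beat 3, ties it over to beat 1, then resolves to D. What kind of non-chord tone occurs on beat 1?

Suspension.

The harmony at that moment is E dominant seventh chord (E, G#, B, D); Eb is not a chord tone.
It is held over (the same pitch as the preceding Eb) and left by step down to D.
Held over from the previous chord and resolving down by step — a suspension.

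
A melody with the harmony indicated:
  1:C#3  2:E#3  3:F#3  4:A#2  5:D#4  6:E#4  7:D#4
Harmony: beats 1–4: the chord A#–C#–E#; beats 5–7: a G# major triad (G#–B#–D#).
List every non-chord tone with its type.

F#3 (beat 3) — escape tone; E#4 (beat 6) — neighbor tone.

The harmony at that moment is A# minor triad (A#, C#, E#); F#3 is not a chord tone.
It is approached by step up from E#3 and left by leap down to A#2.
Step in, leap out — an escape tone.
The harmony at that moment is G# major triad (G#, B#, D#); E#4 is not a chord tone.
It is approached by step up from D#4 and left by step down to D#4.
Step away and step back to the same note — a neighbor tone (upper neighbor).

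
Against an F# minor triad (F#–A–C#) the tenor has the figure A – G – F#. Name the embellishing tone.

G is a passing tone.

The harmony at that moment is F# minor triad (F#, A, C#); G is not a chord tone.
It is approached by step down from A and left by step down to F#.
Step in, step out in the same direction — a passing tone.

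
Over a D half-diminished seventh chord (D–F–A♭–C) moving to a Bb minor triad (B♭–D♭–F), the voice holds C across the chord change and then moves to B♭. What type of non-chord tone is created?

C is a suspension.

The harmony at that moment is B♭ minor triad (B♭, D♭, F); C is not a chord tone.
It is held over (the same pitch as the preceding C) and left by step down to B♭.
Held over from the previous chord and resolving down by step — a suspension.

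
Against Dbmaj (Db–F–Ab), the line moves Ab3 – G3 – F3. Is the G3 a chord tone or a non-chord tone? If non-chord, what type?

The harmony at that moment is Db major triad (Db, F, Ab); G3 is not a chord tone.
It is approached by step down from Ab3 and left by step down to F3.
Step in, step out in the same direction — a passing tone.

Non-chord tone — a passing tone.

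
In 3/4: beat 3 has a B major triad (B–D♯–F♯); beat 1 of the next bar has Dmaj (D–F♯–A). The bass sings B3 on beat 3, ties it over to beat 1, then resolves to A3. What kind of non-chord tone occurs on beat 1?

Suspension.

The harmony at that moment is D major triad (D, F♯, A); B3 is not a chord tone.
It is held over (the same pitch as the preceding B3) and left by step down to A3.
Held over from the previous chord and resolving down by step — a suspension.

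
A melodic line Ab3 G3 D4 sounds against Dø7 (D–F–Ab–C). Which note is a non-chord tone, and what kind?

The harmony at that moment is D half-diminished seventh chord (D, F, Ab, C); G3 is not a chord tone.
It is approached by step down from Ab3 and left by leap up to D4.
Step in, leap out — an escape tone.

G3 is an escape tone.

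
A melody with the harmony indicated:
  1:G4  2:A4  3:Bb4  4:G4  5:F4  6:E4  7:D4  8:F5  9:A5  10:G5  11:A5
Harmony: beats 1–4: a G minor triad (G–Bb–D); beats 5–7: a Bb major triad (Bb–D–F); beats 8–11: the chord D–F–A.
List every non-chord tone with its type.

The harmony at that moment is G minor triad (G, Bb, D); A4 is not a chord tone.
It is approached by step up from G4 and left by step up to Bb4.
Step in, step out in the same direction — a passing tone.
The harmony at that moment is Bb major triad (Bb, D, F); E4 is not a chord tone.
It is approached by step down from F4 and left by step down to D4.
Step in, step out in the same direction — a passing tone.
The harmony at that moment is D minor triad (D, F, A); G5 is not a chord tone.
It is approached by step down from A5 and left by step up to A5.
Step away and step back to the same note — a neighbor tone (lower neighbor).

A4 (beat 2) — passing tone; E4 (beat 6) — passing tone; G5 (beat 10) — neighbor tone.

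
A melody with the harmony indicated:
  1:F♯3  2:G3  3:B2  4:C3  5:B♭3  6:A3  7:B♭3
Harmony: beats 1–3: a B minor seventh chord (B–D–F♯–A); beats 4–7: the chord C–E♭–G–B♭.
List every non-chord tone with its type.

G3 (beat 2) — escape tone; A3 (beat 6) — neighbor tone.

The harmony at that moment is B minor seventh chord (B, D, F♯, A); G3 is not a chord tone.
It is approached by step up from F♯3 and left by leap down to B2.
Step in, leap out — an escape tone.
The harmony at that moment is C minor seventh chord (C, E♭, G, B♭); A3 is not a chord tone.
It is approached by step down from B♭3 and left by step up to B♭3.
Step away and step back to the same note — a neighbor tone (lower neighbor).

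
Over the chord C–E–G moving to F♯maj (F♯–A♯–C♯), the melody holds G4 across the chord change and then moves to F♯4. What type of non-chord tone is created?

G4 is a suspension.

The harmony at that moment is F♯ major triad (F♯, A♯, C♯); G4 is not a chord tone.
It is held over (the same pitch as the preceding G4) and left by step down to F♯4.
Held over from the previous chord and resolving down by step — a suspension.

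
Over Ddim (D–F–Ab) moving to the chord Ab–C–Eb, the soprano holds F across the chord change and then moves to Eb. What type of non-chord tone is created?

F is a suspension.

The harmony at that moment is Ab major triad (Ab, C, Eb); F is not a chord tone.
It is held over (the same pitch as the preceding F) and left by step down to Eb.
Held over from the previous chord and resolving down by step — a suspension.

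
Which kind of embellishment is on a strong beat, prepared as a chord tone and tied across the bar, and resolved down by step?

Suspension.

Approach: by preparation — the pitch is first a chord tone, then held (tied or repeated) while the harmony changes under it. Departure: down by step. Metric position: strong.
A prepared dissonance that resolves downward by step — a suspension. (The same figure resolving upward would be a retardation.)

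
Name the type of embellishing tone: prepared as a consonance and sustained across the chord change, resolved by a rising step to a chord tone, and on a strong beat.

Approach: by preparation — the pitch is first a chord tone, then held (tied or repeated) while the harmony changes under it. Departure: up by step. Metric position: strong.
A prepared dissonance that resolves upward by step — a retardation. (The same figure resolving downward would be a suspension.)

Retardation.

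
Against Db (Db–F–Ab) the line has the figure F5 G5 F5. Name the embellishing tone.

G5 is a neighbor tone.

The harmony at that moment is Db major triad (Db, F, Ab); G5 is not a chord tone.
It is approached by step up from F5 and left by step down to F5.
Step away and step back to the same note — a neighbor tone (upper neighbor).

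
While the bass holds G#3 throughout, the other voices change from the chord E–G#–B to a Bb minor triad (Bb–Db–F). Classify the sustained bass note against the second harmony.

Pedal tone (pedal point).

The harmony at that moment is Bb minor triad (Bb, Db, F); G#3 is not a chord tone.
It is held over (the same pitch as the preceding G#3) and then sustained as the same pitch into the next harmony.
Sustained through a change of harmony — a pedal tone.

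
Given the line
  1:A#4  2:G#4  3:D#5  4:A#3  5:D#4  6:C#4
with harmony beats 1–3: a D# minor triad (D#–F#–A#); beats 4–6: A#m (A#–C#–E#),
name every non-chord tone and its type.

The harmony at that moment is D# minor triad (D#, F#, A#); G#4 is not a chord tone.
It is approached by step down from A#4 and left by leap up to D#5.
Step in, leap out — an escape tone.
The harmony at that moment is A# minor triad (A#, C#, E#); D#4 is not a chord tone.
It is approached by leap up from A#3 and left by step down to C#4.
Leap in, step out — an appoggiatura.

G#4 (beat 2) — escape tone; D#4 (beat 5) — appoggiatura.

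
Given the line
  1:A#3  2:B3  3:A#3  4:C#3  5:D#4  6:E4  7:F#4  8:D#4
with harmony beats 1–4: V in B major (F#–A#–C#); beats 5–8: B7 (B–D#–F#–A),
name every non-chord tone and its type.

The harmony at that moment is F# major triad (F#, A#, C#); B3 is not a chord tone.
It is approached by step up from A#3 and left by step down to A#3.
Step away and step back to the same note — a neighbor tone (upper neighbor).
The harmony at that moment is B dominant seventh chord (B, D#, F#, A); E4 is not a chord tone.
It is approached by step up from D#4 and left by step up to F#4.
Step in, step out in the same direction — a passing tone.

B3 (beat 2) — neighbor tone; E4 (beat 6) — passing tone.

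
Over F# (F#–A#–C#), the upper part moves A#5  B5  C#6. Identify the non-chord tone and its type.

B5 is a passing tone.

The harmony at that moment is F# major triad (F#, A#, C#); B5 is not a chord tone.
It is approached by step up from A#5 and left by step up to C#6.
Step in, step out in the same direction — a passing tone.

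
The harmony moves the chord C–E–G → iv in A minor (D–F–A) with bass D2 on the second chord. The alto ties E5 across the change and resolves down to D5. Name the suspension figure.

At the second chord the bass is D2. The suspended E5 lies a ninth above the bass; after resolving down by step to D5, the interval above the bass becomes an octave.
Suspension figures are named by those two intervals: 9–8.

9–8 suspension.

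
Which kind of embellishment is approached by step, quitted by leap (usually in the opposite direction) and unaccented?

Escape tone.

Approach: by step. Departure: by leap. Metric position: weak.
Step in, leap out, from a weak position — an escape tone (échappée). (It is the mirror image of the appoggiatura, which leaps in and steps out on a strong beat.)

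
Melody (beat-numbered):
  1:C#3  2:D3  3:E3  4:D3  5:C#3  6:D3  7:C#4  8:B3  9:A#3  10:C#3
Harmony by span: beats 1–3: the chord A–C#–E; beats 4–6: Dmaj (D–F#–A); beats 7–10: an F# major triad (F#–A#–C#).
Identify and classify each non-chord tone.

The harmony at that moment is A major triad (A, C#, E); D3 is not a chord tone.
It is approached by step up from C#3 and left by step up to E3.
Step in, step out in the same direction — a passing tone.
The harmony at that moment is D major triad (D, F#, A); C#3 is not a chord tone.
It is approached by step down from D3 and left by step up to D3.
Step away and step back to the same note — a neighbor tone (lower neighbor).
The harmony at that moment is F# major triad (F#, A#, C#); B3 is not a chord tone.
It is approached by step down from C#4 and left by step down to A#3.
Step in, step out in the same direction — a passing tone.

D3 (beat 2) — passing tone; C#3 (beat 5) — neighbor tone; B3 (beat 8) — passing tone.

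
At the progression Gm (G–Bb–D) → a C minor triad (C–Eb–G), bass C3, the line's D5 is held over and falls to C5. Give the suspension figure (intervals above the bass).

9–8 suspension.

At the second chord the bass is C3. The suspended D5 lies a ninth above the bass; after resolving down by step to C5, the interval above the bass becomes an octave.
Suspension figures are named by those two intervals: 9–8.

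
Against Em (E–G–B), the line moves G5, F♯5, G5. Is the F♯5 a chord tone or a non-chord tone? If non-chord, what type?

Non-chord tone — a neighbor tone.

The harmony at that moment is E minor triad (E, G, B); F♯5 is not a chord tone.
It is approached by step down from G5 and left by step up to G5.
Step away and step back to the same note — a neighbor tone (lower neighbor).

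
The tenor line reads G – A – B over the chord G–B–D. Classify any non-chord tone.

A is a passing tone.

The harmony at that moment is G major triad (G, B, D); A is not a chord tone.
It is approached by step up from G and left by step up to B.
Step in, step out in the same direction — a passing tone.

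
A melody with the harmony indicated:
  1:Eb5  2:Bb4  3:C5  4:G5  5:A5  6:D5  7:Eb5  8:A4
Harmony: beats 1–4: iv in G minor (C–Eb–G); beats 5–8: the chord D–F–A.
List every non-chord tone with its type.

Bb4 (beat 2) — appoggiatura; Eb5 (beat 7) — escape tone.

The harmony at that moment is C minor triad (C, Eb, G); Bb4 is not a chord tone.
It is approached by leap down from Eb5 and left by step up to C5.
Leap in, step out — an appoggiatura.
The harmony at that moment is D minor triad (D, F, A); Eb5 is not a chord tone.
It is approached by step up from D5 and left by leap down to A4.
Step in, leap out — an escape tone.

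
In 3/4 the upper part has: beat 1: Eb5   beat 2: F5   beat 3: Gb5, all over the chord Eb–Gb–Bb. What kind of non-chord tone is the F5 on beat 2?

Passing tone.

The harmony at that moment is Eb minor triad (Eb, Gb, Bb); F5 is not a chord tone.
It is approached by step up from Eb5 and left by step up to Gb5.
Step in, step out in the same direction — a passing tone.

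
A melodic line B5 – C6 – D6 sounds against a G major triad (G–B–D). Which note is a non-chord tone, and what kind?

C6 is a passing tone.

The harmony at that moment is G major triad (G, B, D); C6 is not a chord tone.
It is approached by step up from B5 and left by step up to D6.
Step in, step out in the same direction — a passing tone.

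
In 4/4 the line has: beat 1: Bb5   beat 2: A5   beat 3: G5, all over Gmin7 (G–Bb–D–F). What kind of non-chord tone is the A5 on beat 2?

Passing tone.

The harmony at that moment is G minor seventh chord (G, Bb, D, F); A5 is not a chord tone.
It is approached by step down from Bb5 and left by step down to G5.
Step in, step out in the same direction — a passing tone.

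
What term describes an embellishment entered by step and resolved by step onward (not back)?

Passing tone.

Approach: by step. Departure: by step, continuing in the same direction.
Stepwise on both sides with no change of direction means the note fills in the space between two different chord tones — a passing tone. (Had it turned back to its starting note it would be a neighbor tone instead.)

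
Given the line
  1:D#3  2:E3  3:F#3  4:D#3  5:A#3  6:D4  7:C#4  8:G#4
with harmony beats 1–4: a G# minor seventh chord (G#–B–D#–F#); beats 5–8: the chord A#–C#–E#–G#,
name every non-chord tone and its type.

E3 (beat 2) — passing tone; D4 (beat 6) — appoggiatura.

The harmony at that moment is G# minor seventh chord (G#, B, D#, F#); E3 is not a chord tone.
It is approached by step up from D#3 and left by step up to F#3.
Step in, step out in the same direction — a passing tone.
The harmony at that moment is A# minor seventh chord (A#, C#, E#, G#); D4 is not a chord tone.
It is approached by leap up from A#3 and left by step down to C#4.
Leap in, step out — an appoggiatura.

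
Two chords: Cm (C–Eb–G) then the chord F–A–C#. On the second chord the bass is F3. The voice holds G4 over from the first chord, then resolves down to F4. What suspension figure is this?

9–8 suspension.

At the second chord the bass is F3. The suspended G4 lies a ninth above the bass; after resolving down by step to F4, the interval above the bass becomes an octave.
Suspension figures are named by those two intervals: 9–8.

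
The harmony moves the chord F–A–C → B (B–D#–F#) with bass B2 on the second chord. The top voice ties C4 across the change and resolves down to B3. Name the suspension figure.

9–8 suspension.

At the second chord the bass is B2. The suspended C4 lies a ninth above the bass; after resolving down by step to B3, the interval above the bass becomes an octave.
Suspension figures are named by those two intervals: 9–8.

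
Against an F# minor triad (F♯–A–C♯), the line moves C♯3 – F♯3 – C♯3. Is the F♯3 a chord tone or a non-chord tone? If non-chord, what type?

F# minor triad contains F♯, A, C♯; F♯ is the root, so it is a chord tone.

Chord tone (the root of F# minor triad).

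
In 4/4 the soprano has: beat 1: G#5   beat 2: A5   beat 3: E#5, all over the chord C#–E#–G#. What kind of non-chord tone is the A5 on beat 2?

The harmony at that moment is C# major triad (C#, E#, G#); A5 is not a chord tone.
It is approached by step up from G#5 and left by leap down to E#5.
Step in, leap out, on a weak beat — an escape tone.

Escape tone.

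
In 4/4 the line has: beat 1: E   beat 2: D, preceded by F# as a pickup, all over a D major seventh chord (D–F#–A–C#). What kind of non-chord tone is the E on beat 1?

Passing tone.

The harmony at that moment is D major seventh chord (D, F#, A, C#); E is not a chord tone.
It is approached by step down from F# and left by step down to D.
Step in, step out in the same direction — a passing tone.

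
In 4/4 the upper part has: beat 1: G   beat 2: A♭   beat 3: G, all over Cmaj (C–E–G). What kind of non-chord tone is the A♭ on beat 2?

The harmony at that moment is C major triad (C, E, G); A♭ is not a chord tone.
It is approached by step up from G and left by step down to G.
Step away and step back to the same note — a neighbor tone (upper neighbor).

Upper neighbor tone.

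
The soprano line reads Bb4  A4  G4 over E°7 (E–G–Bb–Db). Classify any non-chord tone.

A4 is a passing tone.

The harmony at that moment is E diminished seventh chord (E, G, Bb, Db); A4 is not a chord tone.
It is approached by step down from Bb4 and left by step down to G4.
Step in, step out in the same direction — a passing tone.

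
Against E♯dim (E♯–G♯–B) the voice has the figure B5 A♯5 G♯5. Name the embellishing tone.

The harmony at that moment is E♯ diminished triad (E♯, G♯, B); A♯5 is not a chord tone.
It is approached by step down from B5 and left by step down to G♯5.
Step in, step out in the same direction — a passing tone.

A♯5 is a passing tone.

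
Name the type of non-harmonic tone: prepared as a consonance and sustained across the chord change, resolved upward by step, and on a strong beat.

Retardation.

Approach: by preparation — the pitch is first a chord tone, then held (tied or repeated) while the harmony changes under it. Departure: up by step. Metric position: strong.
A prepared dissonance that resolves upward by step — a retardation. (The same figure resolving downward would be a suspension.)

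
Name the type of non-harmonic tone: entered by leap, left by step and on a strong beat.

Approach: by leap. Departure: by step. Metric position: strong.
Leap in, step out, in a metrically strong position — an appoggiatura. (It is the mirror image of the escape tone, which steps in and leaps out from a weak position.)

Appoggiatura.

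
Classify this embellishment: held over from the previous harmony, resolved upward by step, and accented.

Retardation.

Approach: by preparation — the pitch is first a chord tone, then held (tied or repeated) while the harmony changes under it. Departure: up by step. Metric position: strong.
A prepared dissonance that resolves upward by step — a retardation. (The same figure resolving downward would be a suspension.)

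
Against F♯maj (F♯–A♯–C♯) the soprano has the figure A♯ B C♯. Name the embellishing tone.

The harmony at that moment is F♯ major triad (F♯, A♯, C♯); B is not a chord tone.
It is approached by step up from A♯ and left by step up to C♯.
Step in, step out in the same direction — a passing tone.

B is a passing tone.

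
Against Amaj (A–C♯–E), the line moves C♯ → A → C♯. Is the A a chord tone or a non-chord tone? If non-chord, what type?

Chord tone (the root of A major triad).

A major triad contains A, C♯, E; A is the root, so it is a chord tone.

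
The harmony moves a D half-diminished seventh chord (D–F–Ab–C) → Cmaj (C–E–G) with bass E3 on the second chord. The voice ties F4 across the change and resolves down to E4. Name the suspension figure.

At the second chord the bass is E3. The suspended F4 lies a ninth above the bass; after resolving down by step to E4, the interval above the bass becomes an octave.
Suspension figures are named by those two intervals: 9–8.

9–8 suspension.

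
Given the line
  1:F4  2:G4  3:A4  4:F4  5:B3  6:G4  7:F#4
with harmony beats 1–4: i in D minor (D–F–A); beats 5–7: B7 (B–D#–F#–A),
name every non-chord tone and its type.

G4 (beat 2) — passing tone; G4 (beat 6) — appoggiatura.

The harmony at that moment is D minor triad (D, F, A); G4 is not a chord tone.
It is approached by step up from F4 and left by step up to A4.
Step in, step out in the same direction — a passing tone.
The harmony at that moment is B dominant seventh chord (B, D#, F#, A); G4 is not a chord tone.
It is approached by leap up from B3 and left by step down to F#4.
Leap in, step out — an appoggiatura.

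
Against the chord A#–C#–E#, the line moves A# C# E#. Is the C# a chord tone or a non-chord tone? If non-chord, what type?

A# minor triad contains A#, C#, E#; C# is the third, so it is a chord tone.

Chord tone (the third of A# minor triad).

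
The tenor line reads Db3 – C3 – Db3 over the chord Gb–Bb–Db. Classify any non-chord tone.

C3 is a neighbor tone.

The harmony at that moment is Gb major triad (Gb, Bb, Db); C3 is not a chord tone.
It is approached by step down from Db3 and left by step up to Db3.
Step away and step back to the same note — a neighbor tone (lower neighbor).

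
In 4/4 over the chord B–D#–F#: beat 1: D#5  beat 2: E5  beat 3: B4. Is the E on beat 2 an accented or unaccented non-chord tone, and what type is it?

The harmony at that moment is B major triad (B, D#, F#); E5 is not a chord tone.
It is approached by step up from D#5 and left by leap down to B4.
Step in, leap out — an escape tone.
It falls on a weak beat, so it is unaccented.

Unaccented escape tone.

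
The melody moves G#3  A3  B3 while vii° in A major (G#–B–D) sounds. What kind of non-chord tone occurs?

The harmony at that moment is G# diminished triad (G#, B, D); A3 is not a chord tone.
It is approached by step up from G#3 and left by step up to B3.
Step in, step out in the same direction — a passing tone.

A3 is a passing tone.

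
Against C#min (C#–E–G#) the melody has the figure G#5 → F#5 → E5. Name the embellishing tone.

F#5 is a passing tone.

The harmony at that moment is C# minor triad (C#, E, G#); F#5 is not a chord tone.
It is approached by step down from G#5 and left by step down to E5.
Step in, step out in the same direction — a passing tone.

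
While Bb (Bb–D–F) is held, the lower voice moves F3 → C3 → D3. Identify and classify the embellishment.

C3 is an appoggiatura.

The harmony at that moment is Bb major triad (Bb, D, F); C3 is not a chord tone.
It is approached by leap down from F3 and left by step up to D3.
Leap in, step out — an appoggiatura.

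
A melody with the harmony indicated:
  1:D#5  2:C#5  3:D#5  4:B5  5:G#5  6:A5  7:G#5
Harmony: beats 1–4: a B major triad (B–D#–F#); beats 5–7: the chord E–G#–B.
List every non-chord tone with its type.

C#5 (beat 2) — neighbor tone; A5 (beat 6) — neighbor tone.

The harmony at that moment is B major triad (B, D#, F#); C#5 is not a chord tone.
It is approached by step down from D#5 and left by step up to D#5.
Step away and step back to the same note — a neighbor tone (lower neighbor).
The harmony at that moment is E major triad (E, G#, B); A5 is not a chord tone.
It is approached by step up from G#5 and left by step down to G#5.
Step away and step back to the same note — a neighbor tone (upper neighbor).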